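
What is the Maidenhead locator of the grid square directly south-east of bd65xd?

BD75ac

Longitude subsquare x = 23; +1 → 24, wraps to 0 = a, carry into square.
Longitude square 6; +1 → 7.
Latitude subsquare d = 3; −1 → 2 = c.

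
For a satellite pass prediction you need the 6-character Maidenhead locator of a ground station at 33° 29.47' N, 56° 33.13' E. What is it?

LM83gl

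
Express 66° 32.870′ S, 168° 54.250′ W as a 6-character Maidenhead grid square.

AC53nk

Add 180° to longitude and 90° to latitude: 11.0958, 23.4522.
Field (20°×10°, letters A–R): lon ⌊11.0958/20⌋ = 0 → A; lat ⌊23.4522/10⌋ = 2 → C.
Square (2°×1°, digits 0–9): lon ⌊11.0958/2⌋ = 5; lat ⌊3.4522/1⌋ = 3.
Subsquare (5′×2.5′, letters a–x): lon ⌊1.0958/0.0833333⌋ = 13 → n; lat ⌊0.4522/0.0416667⌋ = 10 → k.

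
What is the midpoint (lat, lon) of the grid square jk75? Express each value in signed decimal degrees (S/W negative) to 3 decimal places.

Field J=9, K=10: +9·20° lon, +10·10° lat → SW at lon 0°, lat 10°.
Square 7, 5: +7·2° lon, +5·1° lat → SW at lon 14°, lat 15°.
Cell spans 2° lon × 1° lat. Centre is SW corner plus half of each.
latitude 15.500, longitude 15.000.

15.500, 15.000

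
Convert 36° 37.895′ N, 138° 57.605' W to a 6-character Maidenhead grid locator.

CM06mp

Offset from 180°W / 90°S: lon 41.0399°, lat 126.6316°.
Field: 41.0399/20 → 2 → C, 126.6316/10 → 12 → M; chars CM.
Square: 1.0399/2 → 0, 6.6316/1 → 6; chars 06.
Subsquare: 1.0399/0.0833333 → 12 → m, 0.6316/0.0416667 → 15 → p; chars mp.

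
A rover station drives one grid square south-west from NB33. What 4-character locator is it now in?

Longitude square 3; −1 → 2.
Latitude square 3; −1 → 2.

NB22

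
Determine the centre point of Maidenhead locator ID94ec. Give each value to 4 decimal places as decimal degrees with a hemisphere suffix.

55.8958° S, 1.6250° W

Field I=8, D=3: +8·20° lon, +3·10° lat → SW at lon -20°, lat -60°.
Square 9, 4: +9·2° lon, +4·1° lat → SW at lon -2°, lat -56°.
Subsquare e=4, c=2: +4·0.0833333° lon, +2·0.0416667° lat → SW at lon -1.66667°, lat -55.9167°.
Cell spans 0.0833333° lon × 0.0416667° lat. Centre is SW corner plus half of each.
latitude 55.8958° S, longitude 1.6250° W.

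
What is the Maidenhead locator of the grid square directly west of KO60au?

KO50xu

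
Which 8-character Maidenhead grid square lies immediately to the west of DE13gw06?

DE13fw96

Longitude extended square 0; −1 → -1, wraps to 9, carry into subsquare.
Longitude subsquare g = 6; −1 → 5 = f.
The latitude characters are unchanged.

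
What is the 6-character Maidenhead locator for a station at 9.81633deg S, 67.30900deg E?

Offset from 180°W / 90°S: lon 247.3090°, lat 80.1837°.
Field (20°×10°, letters A–R): 247.3090/20 → 12 → M, 80.1837/10 → 8 → I; chars MI.
Square (2°×1°, digits 0–9): 7.3090/2 → 3, 0.1837/1 → 0; chars 30.
Subsquare (5′×2.5′, letters a–x): 1.3090/0.0833333 → 15 → p, 0.1837/0.0416667 → 4 → e; chars pe.

MI30pe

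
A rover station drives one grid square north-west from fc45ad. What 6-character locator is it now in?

Longitude subsquare a = 0; −1 → -1, wraps to 23 = x, carry into square.
Longitude square 4; −1 → 3.
Latitude subsquare d = 3; +1 → 4 = e.

FC35xe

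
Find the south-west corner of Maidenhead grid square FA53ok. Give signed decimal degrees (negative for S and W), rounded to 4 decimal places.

-86.5833, -68.8333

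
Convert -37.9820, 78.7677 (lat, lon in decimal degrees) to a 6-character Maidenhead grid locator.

Offset from 180°W / 90°S: lon 258.7677°, lat 52.0180°.
Field: lon ⌊258.7677/20⌋ = 12 → M; lat ⌊52.0180/10⌋ = 5 → F.
Square: lon ⌊18.7677/2⌋ = 9; lat ⌊2.0180/1⌋ = 2.
Subsquare: lon ⌊0.7677/0.0833333⌋ = 9 → j; lat ⌊0.0180/0.0416667⌋ = 0 → a.

MF92ja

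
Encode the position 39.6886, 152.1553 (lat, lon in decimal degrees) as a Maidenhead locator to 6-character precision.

Offset from 180°W / 90°S: lon 332.1553°, lat 129.6886°.
Field: lon ⌊332.1553/20⌋ = 16 → Q; lat ⌊129.6886/10⌋ = 12 → M.
Square: lon ⌊12.1553/2⌋ = 6; lat ⌊9.6886/1⌋ = 9.
Subsquare: lon ⌊0.1553/0.0833333⌋ = 1 → b; lat ⌊0.6886/0.0416667⌋ = 16 → q.

QM69bq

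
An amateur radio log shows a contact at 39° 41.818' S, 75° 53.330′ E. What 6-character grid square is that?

MF70wh

Offset from 180°W / 90°S: lon 255.8888°, lat 50.3030°.
Field (20°×10°, letters A–R): lon ⌊255.8888/20⌋ = 12 → M; lat ⌊50.3030/10⌋ = 5 → F.
Square (2°×1°, digits 0–9): lon ⌊15.8888/2⌋ = 7; lat ⌊0.3030/1⌋ = 0.
Subsquare (5′×2.5′, letters a–x): lon ⌊1.8888/0.0833333⌋ = 22 → w; lat ⌊0.3030/0.0416667⌋ = 7 → h.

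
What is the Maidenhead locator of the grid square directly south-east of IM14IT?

Longitude subsquare i = 8; +1 → 9 = j.
Latitude subsquare t = 19; −1 → 18 = s.

IM14js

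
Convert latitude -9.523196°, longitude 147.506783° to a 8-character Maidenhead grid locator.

Add 180° to longitude and 90° to latitude: 327.50678, 80.47680.
Field: lon ⌊327.50678/20⌋ = 16 → Q; lat ⌊80.47680/10⌋ = 8 → I.
Square: lon ⌊7.50678/2⌋ = 3; lat ⌊0.47680/1⌋ = 0.
Subsquare: lon ⌊1.50678/0.0833333⌋ = 18 → s; lat ⌊0.47680/0.0416667⌋ = 11 → l.
Extended square: lon ⌊0.00678/0.00833333⌋ = 0; lat ⌊0.01847/0.00416667⌋ = 4.

QI30sl04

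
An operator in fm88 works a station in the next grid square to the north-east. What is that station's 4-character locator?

FM99

Longitude square 8; +1 → 9.
Latitude square 8; +1 → 9.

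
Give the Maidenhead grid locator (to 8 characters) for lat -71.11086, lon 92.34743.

NB68ev13

Offset from 180°W / 90°S: lon 272.34743°, lat 18.88914°.
Field: lon ⌊272.34743/20⌋ = 13 → N; lat ⌊18.88914/10⌋ = 1 → B.
Square: lon ⌊12.34743/2⌋ = 6; lat ⌊8.88914/1⌋ = 8.
Subsquare: lon ⌊0.34743/0.0833333⌋ = 4 → e; lat ⌊0.88914/0.0416667⌋ = 21 → v.
Extended square: lon ⌊0.01410/0.00833333⌋ = 1; lat ⌊0.01414/0.00416667⌋ = 3.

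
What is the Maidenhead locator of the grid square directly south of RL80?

RK89

Latitude square 0; −1 → -1, wraps to 9, carry into field.
Latitude field L = 11; −1 → 10 = K.
The longitude characters are unchanged.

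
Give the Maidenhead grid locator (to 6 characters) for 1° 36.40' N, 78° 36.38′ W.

FJ01qo

Offset from 180°W / 90°S: lon 101.3937°, lat 91.6067°.
Field: lon ⌊101.3937/20⌋ = 5 → F; lat ⌊91.6067/10⌋ = 9 → J.
Square: lon ⌊1.3937/2⌋ = 0; lat ⌊1.6067/1⌋ = 1.
Subsquare: lon ⌊1.3937/0.0833333⌋ = 16 → q; lat ⌊0.6067/0.0416667⌋ = 14 → o.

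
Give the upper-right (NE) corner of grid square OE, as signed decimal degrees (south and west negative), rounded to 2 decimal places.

-40.00, 120.00

Field O=14, E=4: +14·20° lon, +4·10° lat → SW at lon 100°, lat -50°.
Cell spans 20° lon × 10° lat. NE corner is SW corner plus one full cell.
latitude -40.00, longitude 120.00.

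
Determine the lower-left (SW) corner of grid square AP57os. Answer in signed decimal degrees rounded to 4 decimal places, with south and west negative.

67.7500, -168.8333

Field A=0, P=15: +0·20° lon, +15·10° lat → SW at lon -180°, lat 60°.
Square 5, 7: +5·2° lon, +7·1° lat → SW at lon -170°, lat 67°.
Subsquare o=14, s=18: +14·0.0833333° lon, +18·0.0416667° lat → SW at lon -168.833°, lat 67.75°.
latitude 67.7500, longitude -168.8333.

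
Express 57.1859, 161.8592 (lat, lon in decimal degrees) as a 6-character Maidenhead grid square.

Shift to the Maidenhead origin (180°W, 90°S): lon 341.8592, lat 147.1859.
Field: 341.8592/20 → 17 → R, 147.1859/10 → 14 → O; chars RO.
Square: 1.8592/2 → 0, 7.1859/1 → 7; chars 07.
Subsquare: 1.8592/0.0833333 → 22 → w, 0.1859/0.0416667 → 4 → e; chars we.

RO07we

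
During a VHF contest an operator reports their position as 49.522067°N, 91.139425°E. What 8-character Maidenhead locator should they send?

Add 180° to longitude and 90° to latitude: 271.13943, 139.52207.
Field: 271.13943/20 → 13 → N, 139.52207/10 → 13 → N; chars NN.
Square: 11.13943/2 → 5, 9.52207/1 → 9; chars 59.
Subsquare: 1.13943/0.0833333 → 13 → n, 0.52207/0.0416667 → 12 → m; chars nm.
Extended square: 0.05609/0.00833333 → 6, 0.02207/0.00416667 → 5; chars 65.

NN59nm65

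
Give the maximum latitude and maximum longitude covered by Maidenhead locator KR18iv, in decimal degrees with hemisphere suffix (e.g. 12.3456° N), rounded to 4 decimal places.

88.9167° N, 22.7500° E

Field K=10, R=17: +10·20° lon, +17·10° lat → SW at lon 20°, lat 80°.
Square 1, 8: +1·2° lon, +8·1° lat → SW at lon 22°, lat 88°.
Subsquare i=8, v=21: +8·0.0833333° lon, +21·0.0416667° lat → SW at lon 22.6667°, lat 88.875°.
Cell spans 0.0833333° lon × 0.0416667° lat. NE corner is SW corner plus one full cell.
latitude 88.9167° N, longitude 22.7500° E.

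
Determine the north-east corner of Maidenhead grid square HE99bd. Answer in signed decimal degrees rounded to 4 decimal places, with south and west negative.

-40.8333, -21.8333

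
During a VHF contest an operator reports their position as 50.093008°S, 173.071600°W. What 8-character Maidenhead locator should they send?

Shift to the Maidenhead origin (180°W, 90°S): lon 6.92840, lat 39.90699.
Field (20°×10°, letters A–R): 6.92840/20 → 0 → A, 39.90699/10 → 3 → D; chars AD.
Square (2°×1°, digits 0–9): 6.92840/2 → 3, 9.90699/1 → 9; chars 39.
Subsquare (5′×2.5′, letters a–x): 0.92840/0.0833333 → 11 → l, 0.90699/0.0416667 → 21 → v; chars lv.
Extended square (30″×15″, digits 0–9): 0.01173/0.00833333 → 1, 0.03199/0.00416667 → 7; chars 17.

AD39lv17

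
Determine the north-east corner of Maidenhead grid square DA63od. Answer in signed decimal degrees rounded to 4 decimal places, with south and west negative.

-86.8333, -106.7500

Field D=3, A=0: +3·20° lon, +0·10° lat → SW at lon -120°, lat -90°.
Square 6, 3: +6·2° lon, +3·1° lat → SW at lon -108°, lat -87°.
Subsquare o=14, d=3: +14·0.0833333° lon, +3·0.0416667° lat → SW at lon -106.833°, lat -86.875°.
Cell spans 0.0833333° lon × 0.0416667° lat. NE corner is SW corner plus one full cell.
latitude -86.8333, longitude -106.7500.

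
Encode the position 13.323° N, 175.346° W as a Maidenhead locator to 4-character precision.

AK23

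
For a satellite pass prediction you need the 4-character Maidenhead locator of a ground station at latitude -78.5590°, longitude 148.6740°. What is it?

QB41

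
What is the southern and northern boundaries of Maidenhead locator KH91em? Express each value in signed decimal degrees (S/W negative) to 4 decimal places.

-18.5000, -18.4583

Field K=10, H=7: +10·20° lon, +7·10° lat → SW at lon 20°, lat -20°.
Square 9, 1: +9·2° lon, +1·1° lat → SW at lon 38°, lat -19°.
Subsquare e=4, m=12: +4·0.0833333° lon, +12·0.0416667° lat → SW at lon 38.3333°, lat -18.5°.
Cell spans 0.0833333° lon × 0.0416667° lat.
south -18.5000, north -18.4583.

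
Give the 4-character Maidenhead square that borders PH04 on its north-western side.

OH95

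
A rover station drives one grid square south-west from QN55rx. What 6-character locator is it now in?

QN55qw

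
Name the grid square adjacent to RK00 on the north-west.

QK91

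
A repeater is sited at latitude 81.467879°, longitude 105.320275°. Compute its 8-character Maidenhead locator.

OR21pl82

Shift to the Maidenhead origin (180°W, 90°S): lon 285.32027, lat 171.46788.
Field: lon ⌊285.32027/20⌋ = 14 → O; lat ⌊171.46788/10⌋ = 17 → R.
Square: lon ⌊5.32027/2⌋ = 2; lat ⌊1.46788/1⌋ = 1.
Subsquare: lon ⌊1.32027/0.0833333⌋ = 15 → p; lat ⌊0.46788/0.0416667⌋ = 11 → l.
Extended square: lon ⌊0.07027/0.00833333⌋ = 8; lat ⌊0.00955/0.00416667⌋ = 2.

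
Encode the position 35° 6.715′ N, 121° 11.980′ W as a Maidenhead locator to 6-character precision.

Add 180° to longitude and 90° to latitude: 58.8003, 125.1119.
Field: lon ⌊58.8003/20⌋ = 2 → C; lat ⌊125.1119/10⌋ = 12 → M.
Square: lon ⌊18.8003/2⌋ = 9; lat ⌊5.1119/1⌋ = 5.
Subsquare: lon ⌊0.8003/0.0833333⌋ = 9 → j; lat ⌊0.1119/0.0416667⌋ = 2 → c.

CM95jc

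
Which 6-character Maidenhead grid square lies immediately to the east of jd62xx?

JD72ax

Longitude subsquare x = 23; +1 → 24, wraps to 0 = a, carry into square.
Longitude square 6; +1 → 7.
The latitude characters are unchanged.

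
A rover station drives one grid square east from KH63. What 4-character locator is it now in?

Longitude square 6; +1 → 7.
The latitude characters are unchanged.

KH73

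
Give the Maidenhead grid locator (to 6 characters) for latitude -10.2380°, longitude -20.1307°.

HH99ws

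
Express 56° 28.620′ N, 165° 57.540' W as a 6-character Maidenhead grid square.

AO76al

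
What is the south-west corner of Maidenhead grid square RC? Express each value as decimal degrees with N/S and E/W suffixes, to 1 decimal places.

Field R=17, C=2: +17·20° lon, +2·10° lat → SW at lon 160°, lat -70°.
latitude 70.0° S, longitude 160.0° E.

70.0° S, 160.0° E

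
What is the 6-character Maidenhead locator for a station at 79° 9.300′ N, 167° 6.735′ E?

RQ39nd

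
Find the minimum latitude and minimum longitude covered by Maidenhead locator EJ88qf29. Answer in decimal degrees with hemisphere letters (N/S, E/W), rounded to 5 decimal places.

8.24583° N, 82.65000° W

Field E=4, J=9: +4·20° lon, +9·10° lat → SW at lon -100°, lat 0°.
Square 8, 8: +8·2° lon, +8·1° lat → SW at lon -84°, lat 8°.
Subsquare q=16, f=5: +16·0.0833333° lon, +5·0.0416667° lat → SW at lon -82.6667°, lat 8.20833°.
Extended square 2, 9: +2·0.00833333° lon, +9·0.00416667° lat → SW at lon -82.65°, lat 8.24583°.
latitude 8.24583° N, longitude 82.65000° W.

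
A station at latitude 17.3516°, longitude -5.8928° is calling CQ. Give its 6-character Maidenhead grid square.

IK77bi

Offset from 180°W / 90°S: lon 174.1072°, lat 107.3516°.
Field (20°×10°, letters A–R): 174.1072/20 → 8 → I, 107.3516/10 → 10 → K; chars IK.
Square (2°×1°, digits 0–9): 14.1072/2 → 7, 7.3516/1 → 7; chars 77.
Subsquare (5′×2.5′, letters a–x): 0.1072/0.0833333 → 1 → b, 0.3516/0.0416667 → 8 → i; chars bi.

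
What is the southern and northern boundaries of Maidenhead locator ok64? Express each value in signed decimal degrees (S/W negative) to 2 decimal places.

Field O=14, K=10: +14·20° lon, +10·10° lat → SW at lon 100°, lat 10°.
Square 6, 4: +6·2° lon, +4·1° lat → SW at lon 112°, lat 14°.
Cell spans 2° lon × 1° lat.
south 14.00, north 15.00.

14.00, 15.00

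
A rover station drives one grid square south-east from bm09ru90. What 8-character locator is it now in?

BM09st09

Longitude extended square 9; +1 → 10, wraps to 0, carry into subsquare.
Longitude subsquare r = 17; +1 → 18 = s.
Latitude extended square 0; −1 → -1, wraps to 9, carry into subsquare.
Latitude subsquare u = 20; −1 → 19 = t.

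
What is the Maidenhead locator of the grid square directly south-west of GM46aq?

GM36xp

Longitude subsquare a = 0; −1 → -1, wraps to 23 = x, carry into square.
Longitude square 4; −1 → 3.
Latitude subsquare q = 16; −1 → 15 = p.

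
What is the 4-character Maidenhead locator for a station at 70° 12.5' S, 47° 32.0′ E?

LB39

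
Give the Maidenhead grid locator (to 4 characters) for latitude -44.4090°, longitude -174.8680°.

Offset from 180°W / 90°S: lon 5.13°, lat 45.59°.
Field (20°×10°, letters A–R): 5.13/20 → 0 → A, 45.59/10 → 4 → E; chars AE.
Square (2°×1°, digits 0–9): 5.13/2 → 2, 5.59/1 → 5; chars 25.

AE25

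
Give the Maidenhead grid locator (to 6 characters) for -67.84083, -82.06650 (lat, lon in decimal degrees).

EC82xd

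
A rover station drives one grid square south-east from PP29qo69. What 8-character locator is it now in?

Longitude extended square 6; +1 → 7.
Latitude extended square 9; −1 → 8.

PP29qo78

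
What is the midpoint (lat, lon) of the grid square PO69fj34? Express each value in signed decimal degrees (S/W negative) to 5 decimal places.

Field P=15, O=14: +15·20° lon, +14·10° lat → SW at lon 120°, lat 50°.
Square 6, 9: +6·2° lon, +9·1° lat → SW at lon 132°, lat 59°.
Subsquare f=5, j=9: +5·0.0833333° lon, +9·0.0416667° lat → SW at lon 132.417°, lat 59.375°.
Extended square 3, 4: +3·0.00833333° lon, +4·0.00416667° lat → SW at lon 132.442°, lat 59.3917°.
Cell spans 0.00833333° lon × 0.00416667° lat. Centre is SW corner plus half of each.
latitude 59.39375, longitude 132.44583.

59.39375, 132.44583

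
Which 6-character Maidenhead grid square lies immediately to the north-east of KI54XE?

Longitude subsquare x = 23; +1 → 24, wraps to 0 = a, carry into square.
Longitude square 5; +1 → 6.
Latitude subsquare e = 4; +1 → 5 = f.

KI64af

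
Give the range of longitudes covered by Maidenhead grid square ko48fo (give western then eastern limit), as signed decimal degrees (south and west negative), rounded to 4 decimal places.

Field K=10, O=14: +10·20° lon, +14·10° lat → SW at lon 20°, lat 50°.
Square 4, 8: +4·2° lon, +8·1° lat → SW at lon 28°, lat 58°.
Subsquare f=5, o=14: +5·0.0833333° lon, +14·0.0416667° lat → SW at lon 28.4167°, lat 58.5833°.
Cell spans 0.0833333° lon × 0.0416667° lat.
west 28.4167, east 28.5000.

28.4167, 28.5000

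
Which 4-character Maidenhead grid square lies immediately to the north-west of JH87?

JH78

Longitude square 8; −1 → 7.
Latitude square 7; +1 → 8.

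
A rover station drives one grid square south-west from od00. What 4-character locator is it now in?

NC99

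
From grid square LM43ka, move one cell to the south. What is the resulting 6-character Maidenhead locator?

Latitude subsquare a = 0; −1 → -1, wraps to 23 = x, carry into square.
Latitude square 3; −1 → 2.
The longitude characters are unchanged.

LM42kx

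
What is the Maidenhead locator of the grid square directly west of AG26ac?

Longitude subsquare a = 0; −1 → -1, wraps to 23 = x, carry into square.
Longitude square 2; −1 → 1.
The latitude characters are unchanged.

AG16xc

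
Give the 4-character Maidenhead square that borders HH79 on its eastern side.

Longitude square 7; +1 → 8.
The latitude characters are unchanged.

HH89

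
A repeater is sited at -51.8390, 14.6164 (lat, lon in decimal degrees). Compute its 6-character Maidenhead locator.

Add 180° to longitude and 90° to latitude: 194.6164, 38.1610.
Field: 194.6164/20 → 9 → J, 38.1610/10 → 3 → D; chars JD.
Square: 14.6164/2 → 7, 8.1610/1 → 8; chars 78.
Subsquare: 0.6164/0.0833333 → 7 → h, 0.1610/0.0416667 → 3 → d; chars hd.

JD78hd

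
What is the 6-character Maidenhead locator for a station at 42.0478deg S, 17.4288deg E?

JE87rw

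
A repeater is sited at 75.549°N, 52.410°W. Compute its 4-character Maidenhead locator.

GQ35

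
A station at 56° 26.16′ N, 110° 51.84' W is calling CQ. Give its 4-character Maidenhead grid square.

Offset from 180°W / 90°S: lon 69.14°, lat 146.44°.
Field: 69.14/20 → 3 → D, 146.44/10 → 14 → O; chars DO.
Square: 9.14/2 → 4, 6.44/1 → 6; chars 46.

DO46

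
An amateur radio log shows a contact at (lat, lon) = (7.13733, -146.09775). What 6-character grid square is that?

Offset from 180°W / 90°S: lon 33.9023°, lat 97.1373°.
Field: 33.9023/20 → 1 → B, 97.1373/10 → 9 → J; chars BJ.
Square: 13.9023/2 → 6, 7.1373/1 → 7; chars 67.
Subsquare: 1.9023/0.0833333 → 22 → w, 0.1373/0.0416667 → 3 → d; chars wd.

BJ67wd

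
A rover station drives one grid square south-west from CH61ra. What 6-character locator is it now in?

Longitude subsquare r = 17; −1 → 16 = q.
Latitude subsquare a = 0; −1 → -1, wraps to 23 = x, carry into square.
Latitude square 1; −1 → 0.

CH60qx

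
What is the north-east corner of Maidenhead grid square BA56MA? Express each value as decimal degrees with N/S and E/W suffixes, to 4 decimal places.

Field B=1, A=0: +1·20° lon, +0·10° lat → SW at lon -160°, lat -90°.
Square 5, 6: +5·2° lon, +6·1° lat → SW at lon -150°, lat -84°.
Subsquare m=12, a=0: +12·0.0833333° lon, +0·0.0416667° lat → SW at lon -149°, lat -84°.
Cell spans 0.0833333° lon × 0.0416667° lat. NE corner is SW corner plus one full cell.
latitude 83.9583° S, longitude 148.9167° W.

83.9583° S, 148.9167° W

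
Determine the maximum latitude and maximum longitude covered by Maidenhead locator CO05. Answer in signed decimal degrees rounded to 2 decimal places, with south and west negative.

Field C=2, O=14: +2·20° lon, +14·10° lat → SW at lon -140°, lat 50°.
Square 0, 5: +0·2° lon, +5·1° lat → SW at lon -140°, lat 55°.
Cell spans 2° lon × 1° lat. NE corner is SW corner plus one full cell.
latitude 56.00, longitude -138.00.

56.00, -138.00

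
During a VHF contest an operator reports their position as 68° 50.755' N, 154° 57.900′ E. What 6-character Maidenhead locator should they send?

QP78lu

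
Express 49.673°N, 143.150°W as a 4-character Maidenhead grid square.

BN89

Shift to the Maidenhead origin (180°W, 90°S): lon 36.85, lat 139.67.
Field: 36.85/20 → 1 → B, 139.67/10 → 13 → N; chars BN.
Square: 16.85/2 → 8, 9.67/1 → 9; chars 89.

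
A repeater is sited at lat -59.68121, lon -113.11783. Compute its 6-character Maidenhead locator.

Offset from 180°W / 90°S: lon 66.8822°, lat 30.3188°.
Field (20°×10°, letters A–R): lon ⌊66.8822/20⌋ = 3 → D; lat ⌊30.3188/10⌋ = 3 → D.
Square (2°×1°, digits 0–9): lon ⌊6.8822/2⌋ = 3; lat ⌊0.3188/1⌋ = 0.
Subsquare (5′×2.5′, letters a–x): lon ⌊0.8822/0.0833333⌋ = 10 → k; lat ⌊0.3188/0.0416667⌋ = 7 → h.

DD30kh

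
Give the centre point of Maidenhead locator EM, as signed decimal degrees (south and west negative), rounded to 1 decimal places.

35.0, -90.0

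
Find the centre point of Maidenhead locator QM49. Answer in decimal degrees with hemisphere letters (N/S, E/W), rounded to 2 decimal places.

Field Q=16, M=12: +16·20° lon, +12·10° lat → SW at lon 140°, lat 30°.
Square 4, 9: +4·2° lon, +9·1° lat → SW at lon 148°, lat 39°.
Cell spans 2° lon × 1° lat. Centre is SW corner plus half of each.
latitude 39.50° N, longitude 149.00° E.

39.50° N, 149.00° E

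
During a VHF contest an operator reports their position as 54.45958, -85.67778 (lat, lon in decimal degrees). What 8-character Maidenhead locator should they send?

Offset from 180°W / 90°S: lon 94.32222°, lat 144.45958°.
Field: 94.32222/20 → 4 → E, 144.45958/10 → 14 → O; chars EO.
Square: 14.32222/2 → 7, 4.45958/1 → 4; chars 74.
Subsquare: 0.32222/0.0833333 → 3 → d, 0.45958/0.0416667 → 11 → l; chars dl.
Extended square: 0.07222/0.00833333 → 8, 0.00125/0.00416667 → 0; chars 80.

EO74dl80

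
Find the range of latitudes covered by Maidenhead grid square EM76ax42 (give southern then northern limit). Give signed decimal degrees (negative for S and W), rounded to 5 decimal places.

Field E=4, M=12: +4·20° lon, +12·10° lat → SW at lon -100°, lat 30°.
Square 7, 6: +7·2° lon, +6·1° lat → SW at lon -86°, lat 36°.
Subsquare a=0, x=23: +0·0.0833333° lon, +23·0.0416667° lat → SW at lon -86°, lat 36.9583°.
Extended square 4, 2: +4·0.00833333° lon, +2·0.00416667° lat → SW at lon -85.9667°, lat 36.9667°.
Cell spans 0.00833333° lon × 0.00416667° lat.
south 36.96667, north 36.97083.

36.96667, 36.97083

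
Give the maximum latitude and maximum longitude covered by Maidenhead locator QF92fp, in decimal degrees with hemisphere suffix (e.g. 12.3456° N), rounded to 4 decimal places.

37.3333° S, 158.5000° E

Field Q=16, F=5: +16·20° lon, +5·10° lat → SW at lon 140°, lat -40°.
Square 9, 2: +9·2° lon, +2·1° lat → SW at lon 158°, lat -38°.
Subsquare f=5, p=15: +5·0.0833333° lon, +15·0.0416667° lat → SW at lon 158.417°, lat -37.375°.
Cell spans 0.0833333° lon × 0.0416667° lat. NE corner is SW corner plus one full cell.
latitude 37.3333° S, longitude 158.5000° E.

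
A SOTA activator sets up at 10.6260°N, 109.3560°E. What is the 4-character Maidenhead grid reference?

OK40

Add 180° to longitude and 90° to latitude: 289.36, 100.63.
Field: lon ⌊289.36/20⌋ = 14 → O; lat ⌊100.63/10⌋ = 10 → K.
Square: lon ⌊9.36/2⌋ = 4; lat ⌊0.63/1⌋ = 0.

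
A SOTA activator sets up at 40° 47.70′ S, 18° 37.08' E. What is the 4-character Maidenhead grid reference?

JE99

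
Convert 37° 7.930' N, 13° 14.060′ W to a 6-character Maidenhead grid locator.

Shift to the Maidenhead origin (180°W, 90°S): lon 166.7657, lat 127.1322.
Field: lon ⌊166.7657/20⌋ = 8 → I; lat ⌊127.1322/10⌋ = 12 → M.
Square: lon ⌊6.7657/2⌋ = 3; lat ⌊7.1322/1⌋ = 7.
Subsquare: lon ⌊0.7657/0.0833333⌋ = 9 → j; lat ⌊0.1322/0.0416667⌋ = 3 → d.

IM37jd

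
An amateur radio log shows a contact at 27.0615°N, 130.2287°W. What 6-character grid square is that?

CL47vb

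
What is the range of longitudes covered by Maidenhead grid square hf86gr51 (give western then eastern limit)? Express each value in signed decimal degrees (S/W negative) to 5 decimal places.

-23.45833, -23.45000

Field H=7, F=5: +7·20° lon, +5·10° lat → SW at lon -40°, lat -40°.
Square 8, 6: +8·2° lon, +6·1° lat → SW at lon -24°, lat -34°.
Subsquare g=6, r=17: +6·0.0833333° lon, +17·0.0416667° lat → SW at lon -23.5°, lat -33.2917°.
Extended square 5, 1: +5·0.00833333° lon, +1·0.00416667° lat → SW at lon -23.4583°, lat -33.2875°.
Cell spans 0.00833333° lon × 0.00416667° lat.
west -23.45833, east -23.45000.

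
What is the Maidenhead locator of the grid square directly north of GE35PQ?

Latitude subsquare q = 16; +1 → 17 = r.
The longitude characters are unchanged.

GE35pr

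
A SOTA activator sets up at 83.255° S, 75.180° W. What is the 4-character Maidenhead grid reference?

Offset from 180°W / 90°S: lon 104.82°, lat 6.75°.
Field: 104.82/20 → 5 → F, 6.75/10 → 0 → A; chars FA.
Square: 4.82/2 → 2, 6.75/1 → 6; chars 26.

FA26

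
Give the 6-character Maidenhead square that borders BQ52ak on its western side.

BQ42xk

Longitude subsquare a = 0; −1 → -1, wraps to 23 = x, carry into square.
Longitude square 5; −1 → 4.
The latitude characters are unchanged.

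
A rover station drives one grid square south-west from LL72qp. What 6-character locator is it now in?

Longitude subsquare q = 16; −1 → 15 = p.
Latitude subsquare p = 15; −1 → 14 = o.

LL72po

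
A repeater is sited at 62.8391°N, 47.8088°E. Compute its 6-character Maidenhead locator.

LP32vu

Shift to the Maidenhead origin (180°W, 90°S): lon 227.8088, lat 152.8391.
Field: lon ⌊227.8088/20⌋ = 11 → L; lat ⌊152.8391/10⌋ = 15 → P.
Square: lon ⌊7.8088/2⌋ = 3; lat ⌊2.8391/1⌋ = 2.
Subsquare: lon ⌊1.8088/0.0833333⌋ = 21 → v; lat ⌊0.8391/0.0416667⌋ = 20 → u.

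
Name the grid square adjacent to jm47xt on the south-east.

JM57as

Longitude subsquare x = 23; +1 → 24, wraps to 0 = a, carry into square.
Longitude square 4; +1 → 5.
Latitude subsquare t = 19; −1 → 18 = s.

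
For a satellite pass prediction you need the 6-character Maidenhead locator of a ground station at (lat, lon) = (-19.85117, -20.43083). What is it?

Add 180° to longitude and 90° to latitude: 159.5692, 70.1488.
Field (20°×10°, letters A–R): lon ⌊159.5692/20⌋ = 7 → H; lat ⌊70.1488/10⌋ = 7 → H.
Square (2°×1°, digits 0–9): lon ⌊19.5692/2⌋ = 9; lat ⌊0.1488/1⌋ = 0.
Subsquare (5′×2.5′, letters a–x): lon ⌊1.5692/0.0833333⌋ = 18 → s; lat ⌊0.1488/0.0416667⌋ = 3 → d.

HH90sd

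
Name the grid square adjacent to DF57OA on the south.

Latitude subsquare a = 0; −1 → -1, wraps to 23 = x, carry into square.
Latitude square 7; −1 → 6.
The longitude characters are unchanged.

DF56ox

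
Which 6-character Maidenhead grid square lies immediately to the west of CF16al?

CF06xl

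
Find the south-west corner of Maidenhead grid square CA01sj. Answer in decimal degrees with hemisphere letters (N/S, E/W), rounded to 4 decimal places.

Field C=2, A=0: +2·20° lon, +0·10° lat → SW at lon -140°, lat -90°.
Square 0, 1: +0·2° lon, +1·1° lat → SW at lon -140°, lat -89°.
Subsquare s=18, j=9: +18·0.0833333° lon, +9·0.0416667° lat → SW at lon -138.5°, lat -88.625°.
latitude 88.6250° S, longitude 138.5000° W.

88.6250° S, 138.5000° W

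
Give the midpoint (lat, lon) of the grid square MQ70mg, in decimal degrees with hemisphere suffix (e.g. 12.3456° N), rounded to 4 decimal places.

70.2708° N, 75.0417° E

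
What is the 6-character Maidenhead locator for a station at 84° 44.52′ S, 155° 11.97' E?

QA75og

Add 180° to longitude and 90° to latitude: 335.1995, 5.2580.
Field (20°×10°, letters A–R): 335.1995/20 → 16 → Q, 5.2580/10 → 0 → A; chars QA.
Square (2°×1°, digits 0–9): 15.1995/2 → 7, 5.2580/1 → 5; chars 75.
Subsquare (5′×2.5′, letters a–x): 1.1995/0.0833333 → 14 → o, 0.2580/0.0416667 → 6 → g; chars og.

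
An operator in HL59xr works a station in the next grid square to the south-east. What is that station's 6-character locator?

HL69aq

Longitude subsquare x = 23; +1 → 24, wraps to 0 = a, carry into square.
Longitude square 5; +1 → 6.
Latitude subsquare r = 17; −1 → 16 = q.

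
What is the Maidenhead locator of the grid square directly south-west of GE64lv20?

Longitude extended square 2; −1 → 1.
Latitude extended square 0; −1 → -1, wraps to 9, carry into subsquare.
Latitude subsquare v = 21; −1 → 20 = u.

GE64lu19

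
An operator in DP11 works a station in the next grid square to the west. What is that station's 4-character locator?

Longitude square 1; −1 → 0.
The latitude characters are unchanged.

DP01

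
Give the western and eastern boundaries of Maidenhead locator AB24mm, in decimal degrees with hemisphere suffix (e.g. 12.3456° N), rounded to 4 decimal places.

Field A=0, B=1: +0·20° lon, +1·10° lat → SW at lon -180°, lat -80°.
Square 2, 4: +2·2° lon, +4·1° lat → SW at lon -176°, lat -76°.
Subsquare m=12, m=12: +12·0.0833333° lon, +12·0.0416667° lat → SW at lon -175°, lat -75.5°.
Cell spans 0.0833333° lon × 0.0416667° lat.
west 175.0000° W, east 174.9167° W.

175.0000° W, 174.9167° W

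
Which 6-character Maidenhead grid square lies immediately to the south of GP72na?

Latitude subsquare a = 0; −1 → -1, wraps to 23 = x, carry into square.
Latitude square 2; −1 → 1.
The longitude characters are unchanged.

GP71nx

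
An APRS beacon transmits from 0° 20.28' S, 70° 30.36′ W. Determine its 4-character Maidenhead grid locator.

FI49

Add 180° to longitude and 90° to latitude: 109.49, 89.66.
Field: lon ⌊109.49/20⌋ = 5 → F; lat ⌊89.66/10⌋ = 8 → I.
Square: lon ⌊9.49/2⌋ = 4; lat ⌊9.66/1⌋ = 9.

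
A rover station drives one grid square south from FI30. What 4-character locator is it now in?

Latitude square 0; −1 → -1, wraps to 9, carry into field.
Latitude field I = 8; −1 → 7 = H.
The longitude characters are unchanged.

FH39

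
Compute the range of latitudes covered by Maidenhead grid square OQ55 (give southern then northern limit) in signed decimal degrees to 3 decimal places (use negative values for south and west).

75.000, 76.000

Field O=14, Q=16: +14·20° lon, +16·10° lat → SW at lon 100°, lat 70°.
Square 5, 5: +5·2° lon, +5·1° lat → SW at lon 110°, lat 75°.
Cell spans 2° lon × 1° lat.
south 75.000, north 76.000.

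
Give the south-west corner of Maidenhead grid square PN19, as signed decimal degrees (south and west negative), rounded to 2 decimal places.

49.00, 122.00

Field P=15, N=13: +15·20° lon, +13·10° lat → SW at lon 120°, lat 40°.
Square 1, 9: +1·2° lon, +9·1° lat → SW at lon 122°, lat 49°.
latitude 49.00, longitude 122.00.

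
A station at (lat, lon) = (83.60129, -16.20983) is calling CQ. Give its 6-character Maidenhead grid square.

IR13vo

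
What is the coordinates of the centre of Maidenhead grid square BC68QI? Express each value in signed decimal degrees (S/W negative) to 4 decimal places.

Field B=1, C=2: +1·20° lon, +2·10° lat → SW at lon -160°, lat -70°.
Square 6, 8: +6·2° lon, +8·1° lat → SW at lon -148°, lat -62°.
Subsquare q=16, i=8: +16·0.0833333° lon, +8·0.0416667° lat → SW at lon -146.667°, lat -61.6667°.
Cell spans 0.0833333° lon × 0.0416667° lat. Centre is SW corner plus half of each.
latitude -61.6458, longitude -146.6250.

-61.6458, -146.6250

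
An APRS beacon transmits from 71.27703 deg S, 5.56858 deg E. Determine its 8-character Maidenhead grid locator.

JB28sr83

Offset from 180°W / 90°S: lon 185.56858°, lat 18.72297°.
Field: 185.56858/20 → 9 → J, 18.72297/10 → 1 → B; chars JB.
Square: 5.56858/2 → 2, 8.72297/1 → 8; chars 28.
Subsquare: 1.56858/0.0833333 → 18 → s, 0.72297/0.0416667 → 17 → r; chars sr.
Extended square: 0.06858/0.00833333 → 8, 0.01464/0.00416667 → 3; chars 83.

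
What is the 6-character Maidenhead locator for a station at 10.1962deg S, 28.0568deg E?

Shift to the Maidenhead origin (180°W, 90°S): lon 208.0568, lat 79.8038.
Field (20°×10°, letters A–R): lon ⌊208.0568/20⌋ = 10 → K; lat ⌊79.8038/10⌋ = 7 → H.
Square (2°×1°, digits 0–9): lon ⌊8.0568/2⌋ = 4; lat ⌊9.8038/1⌋ = 9.
Subsquare (5′×2.5′, letters a–x): lon ⌊0.0568/0.0833333⌋ = 0 → a; lat ⌊0.8038/0.0416667⌋ = 19 → t.

KH49at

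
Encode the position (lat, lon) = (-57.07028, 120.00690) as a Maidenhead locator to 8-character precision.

PD02aw03

Add 180° to longitude and 90° to latitude: 300.00690, 32.92972.
Field (20°×10°, letters A–R): lon ⌊300.00690/20⌋ = 15 → P; lat ⌊32.92972/10⌋ = 3 → D.
Square (2°×1°, digits 0–9): lon ⌊0.00690/2⌋ = 0; lat ⌊2.92972/1⌋ = 2.
Subsquare (5′×2.5′, letters a–x): lon ⌊0.00690/0.0833333⌋ = 0 → a; lat ⌊0.92972/0.0416667⌋ = 22 → w.
Extended square (30″×15″, digits 0–9): lon ⌊0.00690/0.00833333⌋ = 0; lat ⌊0.01305/0.00416667⌋ = 3.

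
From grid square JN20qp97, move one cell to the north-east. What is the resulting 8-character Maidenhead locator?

JN20rp08

Longitude extended square 9; +1 → 10, wraps to 0, carry into subsquare.
Longitude subsquare q = 16; +1 → 17 = r.
Latitude extended square 7; +1 → 8.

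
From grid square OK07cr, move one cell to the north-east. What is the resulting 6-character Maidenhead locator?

OK07ds

Longitude subsquare c = 2; +1 → 3 = d.
Latitude subsquare r = 17; +1 → 18 = s.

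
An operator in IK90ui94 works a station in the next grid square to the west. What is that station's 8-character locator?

Longitude extended square 9; −1 → 8.
The latitude characters are unchanged.

IK90ui84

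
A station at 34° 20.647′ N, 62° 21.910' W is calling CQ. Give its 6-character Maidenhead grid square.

Add 180° to longitude and 90° to latitude: 117.6348, 124.3441.
Field: 117.6348/20 → 5 → F, 124.3441/10 → 12 → M; chars FM.
Square: 17.6348/2 → 8, 4.3441/1 → 4; chars 84.
Subsquare: 1.6348/0.0833333 → 19 → t, 0.3441/0.0416667 → 8 → i; chars ti.

FM84ti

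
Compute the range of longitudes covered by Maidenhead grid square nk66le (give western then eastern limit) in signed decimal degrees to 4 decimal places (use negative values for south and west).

92.9167, 93.0000

Field N=13, K=10: +13·20° lon, +10·10° lat → SW at lon 80°, lat 10°.
Square 6, 6: +6·2° lon, +6·1° lat → SW at lon 92°, lat 16°.
Subsquare l=11, e=4: +11·0.0833333° lon, +4·0.0416667° lat → SW at lon 92.9167°, lat 16.1667°.
Cell spans 0.0833333° lon × 0.0416667° lat.
west 92.9167, east 93.0000.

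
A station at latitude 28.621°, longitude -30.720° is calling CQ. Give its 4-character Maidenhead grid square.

HL48

Add 180° to longitude and 90° to latitude: 149.28, 118.62.
Field (20°×10°, letters A–R): 149.28/20 → 7 → H, 118.62/10 → 11 → L; chars HL.
Square (2°×1°, digits 0–9): 9.28/2 → 4, 8.62/1 → 8; chars 48.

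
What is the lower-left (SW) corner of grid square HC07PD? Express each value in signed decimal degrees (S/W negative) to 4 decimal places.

Field H=7, C=2: +7·20° lon, +2·10° lat → SW at lon -40°, lat -70°.
Square 0, 7: +0·2° lon, +7·1° lat → SW at lon -40°, lat -63°.
Subsquare p=15, d=3: +15·0.0833333° lon, +3·0.0416667° lat → SW at lon -38.75°, lat -62.875°.
latitude -62.8750, longitude -38.7500.

-62.8750, -38.7500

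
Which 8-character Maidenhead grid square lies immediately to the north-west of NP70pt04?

NP70ot95

Longitude extended square 0; −1 → -1, wraps to 9, carry into subsquare.
Longitude subsquare p = 15; −1 → 14 = o.
Latitude extended square 4; +1 → 5.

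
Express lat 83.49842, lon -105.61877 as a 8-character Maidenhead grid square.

Shift to the Maidenhead origin (180°W, 90°S): lon 74.38123, lat 173.49842.
Field: 74.38123/20 → 3 → D, 173.49842/10 → 17 → R; chars DR.
Square: 14.38123/2 → 7, 3.49842/1 → 3; chars 73.
Subsquare: 0.38123/0.0833333 → 4 → e, 0.49842/0.0416667 → 11 → l; chars el.
Extended square: 0.04790/0.00833333 → 5, 0.04009/0.00416667 → 9; chars 59.

DR73el59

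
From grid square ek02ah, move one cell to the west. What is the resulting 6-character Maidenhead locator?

DK92xh

Longitude subsquare a = 0; −1 → -1, wraps to 23 = x, carry into square.
Longitude square 0; −1 → -1, wraps to 9, carry into field.
Longitude field E = 4; −1 → 3 = D.
The latitude characters are unchanged.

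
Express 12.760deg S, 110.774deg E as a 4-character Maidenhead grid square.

OH57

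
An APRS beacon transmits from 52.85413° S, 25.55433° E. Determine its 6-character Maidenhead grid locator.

KD27sd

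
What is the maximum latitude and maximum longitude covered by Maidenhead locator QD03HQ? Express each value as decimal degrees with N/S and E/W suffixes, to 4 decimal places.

56.2917° S, 140.6667° E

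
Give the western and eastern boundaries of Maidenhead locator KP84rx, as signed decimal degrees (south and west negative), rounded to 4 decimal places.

37.4167, 37.5000

Field K=10, P=15: +10·20° lon, +15·10° lat → SW at lon 20°, lat 60°.
Square 8, 4: +8·2° lon, +4·1° lat → SW at lon 36°, lat 64°.
Subsquare r=17, x=23: +17·0.0833333° lon, +23·0.0416667° lat → SW at lon 37.4167°, lat 64.9583°.
Cell spans 0.0833333° lon × 0.0416667° lat.
west 37.4167, east 37.5000.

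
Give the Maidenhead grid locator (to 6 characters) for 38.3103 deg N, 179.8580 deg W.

AM08bh

Offset from 180°W / 90°S: lon 0.1420°, lat 128.3103°.
Field (20°×10°, letters A–R): 0.1420/20 → 0 → A, 128.3103/10 → 12 → M; chars AM.
Square (2°×1°, digits 0–9): 0.1420/2 → 0, 8.3103/1 → 8; chars 08.
Subsquare (5′×2.5′, letters a–x): 0.1420/0.0833333 → 1 → b, 0.3103/0.0416667 → 7 → h; chars bh.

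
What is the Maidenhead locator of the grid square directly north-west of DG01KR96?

DG01kr87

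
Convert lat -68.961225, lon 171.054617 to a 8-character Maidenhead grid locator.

RC51ma69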